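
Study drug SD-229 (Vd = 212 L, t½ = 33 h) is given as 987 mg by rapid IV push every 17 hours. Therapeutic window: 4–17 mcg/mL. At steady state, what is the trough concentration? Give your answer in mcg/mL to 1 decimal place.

τ/t½ = 17/33 ≈ 0.51515, so fraction remaining f = (1/2)^(17/33) ≈ 0.6997.
At steady state, accumulation factor R = 1/(1 − e^(−kτ)) ≈ 3.3300.
Single-dose peak C₀ = D/Vd = 987/212 ≈ 4.656 mcg/mL.
Steady-state peak Cmax,ss = C₀·R ≈ 4.656 × 3.3300 ≈ 15.504 mcg/mL.
One interval later, Cmin,ss = Cmax,ss·e^(−kτ) ≈ 15.504 × 0.6997 ≈ 10.848 mcg/mL.
Trough 10.8 mcg/mL vs MEC 4 mcg/mL: adequate.

10.8 mcg/mL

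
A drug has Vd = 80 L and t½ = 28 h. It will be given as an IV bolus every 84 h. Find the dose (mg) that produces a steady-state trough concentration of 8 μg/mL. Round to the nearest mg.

4480 mg

τ/t½ = 84/28 ≈ 3, so f = (1/2)^(84/28) ≈ 0.125000.
Cmin,ss = (D/Vd)·f/(1−f), so D = Cmin,ss·Vd·(1−f)/f.
D = 8 × 80 × (1−f)/f ≈ 8 × 80 × 7.00000 ≈ 4480.00 mg.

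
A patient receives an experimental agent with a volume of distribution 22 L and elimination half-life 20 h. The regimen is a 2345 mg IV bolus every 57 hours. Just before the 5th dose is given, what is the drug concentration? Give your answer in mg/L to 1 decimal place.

17.2 mg/L

f = (1/2)^(τ/t½) = (1/2)^(57/20) ≈ 0.1387.
C₀ = D/Vd = 2345/22 ≈ 106.591 mg/L.
Before the 5th dose, 4 doses have been given. Superposition: Cmin = C₀·(f + f² + … + f^4).
≈ 106.591 × (0.1387 + 0.0192 + 0.0027 + 0.0004) ≈ 106.591 × 0.1610 ≈ 17.161 mg/L.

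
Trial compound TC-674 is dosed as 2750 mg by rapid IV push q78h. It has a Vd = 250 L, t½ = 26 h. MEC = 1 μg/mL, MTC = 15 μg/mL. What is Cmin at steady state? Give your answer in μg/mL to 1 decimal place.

1.6 μg/mL

The dosing interval is 3 half-lives, so f = 2^(−3) = 0.125.
At steady state, R = 1/(1 − 0.125) = 8/7.
Single-dose peak C₀ = D/Vd = 2750/250 = 11 μg/mL.
Steady-state peak Cmax,ss = C₀·R = 11 × 8/7 ≈ 12.571 μg/mL.
Steady-state trough Cmin,ss = Cmax,ss·f ≈ 12.571 × 0.125 ≈ 1.571 μg/mL.
Trough 1.6 μg/mL vs MEC 1 μg/mL: adequate.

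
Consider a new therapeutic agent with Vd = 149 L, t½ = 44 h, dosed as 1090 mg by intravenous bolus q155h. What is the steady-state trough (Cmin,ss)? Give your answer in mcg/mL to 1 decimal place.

0.7 mcg/mL

Over one 155-h interval, 155/44 ≈ 3.5227 half-lives elapse, leaving f ≈ 0.0870 of each dose.
At steady state, accumulation factor R = 1/(1 − e^(−kτ)) ≈ 1.0953.
Single-dose peak C₀ = D/Vd = 1090/149 ≈ 7.315 mcg/mL.
Steady-state peak Cmax,ss = C₀·R ≈ 7.315 × 1.0953 ≈ 8.012 mcg/mL.
One interval later, Cmin,ss = Cmax,ss·e^(−kτ) ≈ 8.012 × 0.0870 ≈ 0.697 mcg/mL.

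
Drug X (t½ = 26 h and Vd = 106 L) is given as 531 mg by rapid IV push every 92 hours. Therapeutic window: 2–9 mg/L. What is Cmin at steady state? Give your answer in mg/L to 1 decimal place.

0.5 mg/L

k = ln2/t½ = ln2/26 ≈ 0.026660 h⁻¹; fraction remaining f = e^(−kτ) = e^(−0.026660×92) ≈ 0.0861.
Each bolus raises the concentration by D/Vd = 531/106 ≈ 5.009 mg/L.
Steady-state trough Cmin,ss = C₀·f/(1−f) ≈ 5.009 × 0.0861/0.9139 ≈ 0.472 mg/L.
Trough 0.5 mg/L vs MEC 2 mg/L: subtherapeutic.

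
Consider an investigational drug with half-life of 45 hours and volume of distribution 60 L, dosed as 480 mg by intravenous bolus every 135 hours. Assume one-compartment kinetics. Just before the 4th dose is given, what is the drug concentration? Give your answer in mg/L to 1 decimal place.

f = (1/2)^(τ/t½) = (1/2)^(135/45) ≈ 0.1250.
C₀ = D/Vd = 480/60 ≈ 8.000 mg/L.
Before the 4th dose, 3 doses have been given. Superposition: Cmin = C₀·(f + f² + … + f^3).
≈ 8.000 × (0.1250 + 0.0156 + 0.0020) ≈ 8.000 × 0.1426 ≈ 1.141 mg/L.

1.1 mg/L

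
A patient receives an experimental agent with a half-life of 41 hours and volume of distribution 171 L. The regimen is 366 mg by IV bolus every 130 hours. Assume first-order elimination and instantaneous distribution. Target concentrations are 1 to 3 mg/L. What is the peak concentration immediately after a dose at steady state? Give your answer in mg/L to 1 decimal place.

Over one 130-h interval, 130/41 ≈ 3.1707 half-lives elapse, leaving f ≈ 0.1110 of each dose.
Accumulation ratio R = 1/(1 − f) ≈ 1/0.8890 ≈ 1.1249.
Each bolus raises the concentration by D/Vd = 366/171 ≈ 2.140 mg/L.
Steady-state peak Cmax,ss = C₀·R ≈ 2.140 × 1.1249 ≈ 2.407 mg/L.
Peak 2.4 mg/L vs MTC 3 mg/L: below toxic threshold.

2.4 mg/L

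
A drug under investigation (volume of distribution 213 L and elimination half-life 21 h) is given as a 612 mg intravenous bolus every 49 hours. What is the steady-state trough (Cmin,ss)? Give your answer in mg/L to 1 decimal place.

0.7 mg/L

Over one 49-h interval, 49/21 ≈ 2.3333 half-lives elapse, leaving f ≈ 0.1984 of each dose.
Each bolus raises the concentration by D/Vd = 612/213 ≈ 2.873 mg/L.
Steady-state trough Cmin,ss = C₀·f/(1−f) ≈ 2.873 × 0.1984/0.8016 ≈ 0.711 mg/L.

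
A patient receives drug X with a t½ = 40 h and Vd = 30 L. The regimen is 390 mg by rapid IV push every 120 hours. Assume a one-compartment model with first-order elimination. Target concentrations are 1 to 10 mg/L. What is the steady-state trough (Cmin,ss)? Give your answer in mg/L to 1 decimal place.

The dosing interval is 3 half-lives, so f = 2^(−3) = 0.125.
Accumulation ratio R = 1/(1 − f) = 1/0.875 = 8/7.
Single-dose peak C₀ = D/Vd = 390/30 = 13 mg/L.
Steady-state peak Cmax,ss = C₀·R = 13 × 8/7 ≈ 14.857 mg/L.
Steady-state trough Cmin,ss = Cmax,ss·f ≈ 14.857 × 0.125 ≈ 1.857 mg/L.
Trough 1.9 mg/L vs MEC 1 mg/L: adequate.

1.9 mg/L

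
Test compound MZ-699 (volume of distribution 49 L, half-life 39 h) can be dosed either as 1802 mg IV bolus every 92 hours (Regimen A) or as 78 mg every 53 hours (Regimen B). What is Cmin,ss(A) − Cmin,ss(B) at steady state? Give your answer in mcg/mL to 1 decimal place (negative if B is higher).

Regimen A: f = (1/2)^(92/39) ≈ 0.1949; Cmin,ss = (1802/49)·f/(1−f) ≈ 8.903 mcg/mL.
Regimen B: f = (1/2)^(53/39) ≈ 0.3899; Cmin,ss = (78/49)·f/(1−f) ≈ 1.017 mcg/mL.
Difference ≈ 8.903 − 1.017 ≈ 7.886 mcg/mL.

7.9 mcg/mL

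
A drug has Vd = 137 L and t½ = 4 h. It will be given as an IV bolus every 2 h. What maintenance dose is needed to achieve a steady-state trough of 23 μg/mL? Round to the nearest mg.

1305 mg

τ/t½ = 2/4 ≈ 0.5, so f = (1/2)^(2/4) ≈ 0.707107.
Cmin,ss = (D/Vd)·f/(1−f), so D = Cmin,ss·Vd·(1−f)/f.
D = 23 × 137 × (1−f)/f ≈ 23 × 137 × 0.41421 ≈ 1305.18 mg.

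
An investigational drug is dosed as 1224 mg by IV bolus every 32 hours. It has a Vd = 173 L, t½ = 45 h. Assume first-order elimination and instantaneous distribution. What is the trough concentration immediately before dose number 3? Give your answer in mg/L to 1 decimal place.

7.0 mg/L

f = (1/2)^(τ/t½) = (1/2)^(32/45) ≈ 0.6108.
C₀ = D/Vd = 1224/173 ≈ 7.075 mg/L.
Before the 3rd dose, 2 doses have been given. Superposition: Cmin = C₀·(f + f²).
≈ 7.075 × (0.6108 + 0.3731) ≈ 7.075 × 0.9839 ≈ 6.961 mg/L.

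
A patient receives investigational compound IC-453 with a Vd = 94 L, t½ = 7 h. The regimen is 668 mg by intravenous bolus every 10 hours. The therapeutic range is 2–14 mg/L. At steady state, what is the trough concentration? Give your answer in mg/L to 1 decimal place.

τ/t½ = 10/7 ≈ 1.4286, so fraction remaining f = (1/2)^(10/7) ≈ 0.3715.
Accumulation ratio R = 1/(1 − f) ≈ 1/0.6285 ≈ 1.5911.
Each bolus raises the concentration by D/Vd = 668/94 ≈ 7.106 mg/L.
Cmax,ss = C₀/(1 − f) ≈ 7.106/0.6285 ≈ 11.306 mg/L.
One interval later, Cmin,ss = Cmax,ss·e^(−kτ) ≈ 11.306 × 0.3715 ≈ 4.200 mg/L.
Trough 4.2 mg/L vs MEC 2 mg/L: adequate.

4.2 mg/L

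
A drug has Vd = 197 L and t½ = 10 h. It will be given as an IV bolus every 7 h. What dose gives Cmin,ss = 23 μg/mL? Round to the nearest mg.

2830 mg

τ/t½ = 7/10 ≈ 0.7, so f = (1/2)^(7/10) ≈ 0.615572.
Cmin,ss = (D/Vd)·f/(1−f), so D = Cmin,ss·Vd·(1−f)/f.
D = 23 × 197 × (1−f)/f ≈ 23 × 197 × 0.62451 ≈ 2829.65 mg.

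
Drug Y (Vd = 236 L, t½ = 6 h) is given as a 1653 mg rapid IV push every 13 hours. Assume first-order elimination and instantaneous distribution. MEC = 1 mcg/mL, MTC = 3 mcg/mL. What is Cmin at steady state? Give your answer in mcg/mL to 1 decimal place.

Over one 13-h interval, 13/6 ≈ 2.1667 half-lives elapse, leaving f ≈ 0.2227 of each dose.
At steady state, accumulation factor R = 1/(1 − e^(−kτ)) ≈ 1.2865.
Each bolus raises the concentration by D/Vd = 1653/236 ≈ 7.004 mcg/mL.
Steady-state peak Cmax,ss = C₀·R ≈ 7.004 × 1.2865 ≈ 9.011 mcg/mL.
Steady-state trough Cmin,ss = Cmax,ss·f ≈ 9.011 × 0.2227 ≈ 2.007 mcg/mL.
Trough 2.0 mcg/mL vs MEC 1 mcg/mL: adequate.

2.0 mcg/mL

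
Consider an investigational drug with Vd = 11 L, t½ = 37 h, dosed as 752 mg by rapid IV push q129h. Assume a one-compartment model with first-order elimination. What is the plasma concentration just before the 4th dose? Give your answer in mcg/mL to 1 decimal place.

f = (1/2)^(τ/t½) = (1/2)^(129/37) ≈ 0.0892.
C₀ = D/Vd = 752/11 ≈ 68.364 mcg/mL.
Before the 4th dose, 3 doses have been given. Superposition: Cmin = C₀·(f + f² + … + f^3).
≈ 68.364 × (0.0892 + 0.0080 + 0.0007) ≈ 68.364 × 0.0979 ≈ 6.693 mcg/mL.

6.7 mcg/mL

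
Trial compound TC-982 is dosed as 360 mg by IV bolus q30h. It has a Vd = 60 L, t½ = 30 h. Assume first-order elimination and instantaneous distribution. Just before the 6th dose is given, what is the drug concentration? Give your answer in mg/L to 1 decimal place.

f = (1/2)^(τ/t½) = (1/2)^(30/30) ≈ 0.5000.
C₀ = D/Vd = 360/60 ≈ 6.000 mg/L.
Before the 6th dose, 5 doses have been given. Superposition: Cmin = C₀·(f + f² + … + f^5).
≈ 6.000 × (0.5000 + 0.2500 + 0.1250 + 0.0625 + 0.0313) ≈ 6.000 × 0.9688 ≈ 5.813 mg/L.

5.8 mg/L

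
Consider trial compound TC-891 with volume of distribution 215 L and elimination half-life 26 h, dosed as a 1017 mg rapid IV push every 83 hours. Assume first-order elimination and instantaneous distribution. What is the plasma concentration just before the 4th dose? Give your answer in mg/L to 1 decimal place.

f = (1/2)^(τ/t½) = (1/2)^(83/26) ≈ 0.1094.
C₀ = D/Vd = 1017/215 ≈ 4.730 mg/L.
Before the 4th dose, 3 doses have been given. Superposition: Cmin = C₀·(f + f² + … + f^3).
≈ 4.730 × (0.1094 + 0.0120 + 0.0013) ≈ 4.730 × 0.1227 ≈ 0.580 mg/L.

0.6 mg/L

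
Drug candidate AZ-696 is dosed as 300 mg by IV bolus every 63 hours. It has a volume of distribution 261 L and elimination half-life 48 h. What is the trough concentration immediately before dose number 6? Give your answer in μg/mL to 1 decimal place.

f = (1/2)^(τ/t½) = (1/2)^(63/48) ≈ 0.4026.
C₀ = D/Vd = 300/261 ≈ 1.149 μg/mL.
Before the 6th dose, 5 doses have been given. Superposition: Cmin = C₀·(f + f² + … + f^5).
≈ 1.149 × (0.4026 + 0.1621 + 0.0653 + 0.0263 + 0.0106) ≈ 1.149 × 0.6669 ≈ 0.766 μg/mL.

0.8 μg/mL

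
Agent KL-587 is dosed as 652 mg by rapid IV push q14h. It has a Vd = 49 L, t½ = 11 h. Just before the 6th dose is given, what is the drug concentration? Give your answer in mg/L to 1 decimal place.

f = (1/2)^(τ/t½) = (1/2)^(14/11) ≈ 0.4139.
C₀ = D/Vd = 652/49 ≈ 13.306 mg/L.
Before the 6th dose, 5 doses have been given. Superposition: Cmin = C₀·(f + f² + … + f^5).
≈ 13.306 × (0.4139 + 0.1713 + 0.0709 + 0.0293 + 0.0121) ≈ 13.306 × 0.6975 ≈ 9.281 mg/L.

9.3 mg/L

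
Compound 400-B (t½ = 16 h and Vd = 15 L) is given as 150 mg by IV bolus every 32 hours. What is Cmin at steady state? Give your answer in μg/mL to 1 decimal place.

3.3 μg/mL

τ = 32 h = 2 half-lives, so f = (1/2)^2 = 0.25.
Accumulation ratio R = 1/(1 − f) = 1/0.75 = 4/3.
Single-dose peak C₀ = D/Vd = 150/15 = 10 μg/mL.
Steady-state peak Cmax,ss = C₀·R = 10 × 4/3 ≈ 13.333 μg/mL.
Steady-state trough Cmin,ss = Cmax,ss·f ≈ 13.333 × 0.25 ≈ 3.333 μg/mL.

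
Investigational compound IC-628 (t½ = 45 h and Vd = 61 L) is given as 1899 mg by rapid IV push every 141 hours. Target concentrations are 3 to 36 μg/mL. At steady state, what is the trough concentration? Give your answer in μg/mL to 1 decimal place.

k = ln2/t½ = ln2/45 ≈ 0.015403 h⁻¹; fraction remaining f = e^(−kτ) = e^(−0.015403×141) ≈ 0.1140.
At steady state, accumulation factor R = 1/(1 − e^(−kτ)) ≈ 1.1287.
Single-dose peak C₀ = D/Vd = 1899/61 ≈ 31.131 μg/mL.
Cmax,ss = C₀/(1 − f) ≈ 31.131/0.8860 ≈ 35.137 μg/mL.
Steady-state trough Cmin,ss = Cmax,ss·f ≈ 35.137 × 0.1140 ≈ 4.006 μg/mL.
Trough 4.0 μg/mL vs MEC 3 μg/mL: adequate.

4.0 μg/mL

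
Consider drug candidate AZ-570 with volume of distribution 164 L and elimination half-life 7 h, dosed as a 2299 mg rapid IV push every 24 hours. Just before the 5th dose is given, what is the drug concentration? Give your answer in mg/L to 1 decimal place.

f = (1/2)^(τ/t½) = (1/2)^(24/7) ≈ 0.0929.
C₀ = D/Vd = 2299/164 ≈ 14.018 mg/L.
Before the 5th dose, 4 doses have been given. Superposition: Cmin = C₀·(f + f² + … + f^4).
≈ 14.018 × (0.0929 + 0.0086 + 0.0008 + 0.0001) ≈ 14.018 × 0.1024 ≈ 1.435 mg/L.

1.4 mg/L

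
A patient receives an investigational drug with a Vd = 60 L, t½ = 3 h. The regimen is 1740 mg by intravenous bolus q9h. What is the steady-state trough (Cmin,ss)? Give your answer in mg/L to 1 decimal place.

τ = 9 h = 3 half-lives, so f = (1/2)^3 = 0.125.
At steady state, R = 1/(1 − 0.125) = 8/7.
Single-dose peak C₀ = D/Vd = 1740/60 = 29 mg/L.
Steady-state peak Cmax,ss = C₀·R = 29 × 8/7 ≈ 33.143 mg/L.
Steady-state trough Cmin,ss = Cmax,ss·f ≈ 33.143 × 0.125 ≈ 4.143 mg/L.

4.1 mg/L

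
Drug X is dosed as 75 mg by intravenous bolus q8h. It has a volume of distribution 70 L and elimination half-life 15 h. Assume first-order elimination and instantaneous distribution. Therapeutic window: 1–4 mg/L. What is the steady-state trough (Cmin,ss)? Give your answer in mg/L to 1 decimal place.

τ/t½ = 8/15 ≈ 0.53333, so fraction remaining f = (1/2)^(8/15) ≈ 0.6910.
Accumulation ratio R = 1/(1 − f) ≈ 1/0.3090 ≈ 3.2362.
Single-dose peak C₀ = D/Vd = 75/70 ≈ 1.071 mg/L.
Steady-state peak Cmax,ss = C₀·R ≈ 1.071 × 3.2362 ≈ 3.466 mg/L.
Steady-state trough Cmin,ss = Cmax,ss·f ≈ 3.466 × 0.6910 ≈ 2.395 mg/L.
Trough 2.4 mg/L vs MEC 1 mg/L: adequate.

2.4 mg/L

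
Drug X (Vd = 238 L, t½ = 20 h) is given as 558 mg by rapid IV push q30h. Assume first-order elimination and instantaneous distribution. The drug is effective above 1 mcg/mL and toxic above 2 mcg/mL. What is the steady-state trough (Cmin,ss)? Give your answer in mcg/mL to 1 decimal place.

k = ln2/t½ = ln2/20 ≈ 0.034657 h⁻¹; fraction remaining f = e^(−kτ) = e^(−0.034657×30) ≈ 0.3536.
At steady state, accumulation factor R = 1/(1 − e^(−kτ)) ≈ 1.5470.
Each bolus raises the concentration by D/Vd = 558/238 ≈ 2.345 mcg/mL.
Cmax,ss = C₀/(1 − f) ≈ 2.345/0.6464 ≈ 3.628 mcg/mL.
Steady-state trough Cmin,ss = Cmax,ss·f ≈ 3.628 × 0.3536 ≈ 1.283 mcg/mL.
Trough 1.3 mcg/mL vs MEC 1 mcg/mL: adequate.

1.3 mcg/mL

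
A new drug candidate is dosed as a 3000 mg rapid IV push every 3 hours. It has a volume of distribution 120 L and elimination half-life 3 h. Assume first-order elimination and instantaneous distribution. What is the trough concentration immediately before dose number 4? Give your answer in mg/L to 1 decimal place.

f = (1/2)^(τ/t½) = (1/2)^(3/3) ≈ 0.5000.
C₀ = D/Vd = 3000/120 ≈ 25.000 mg/L.
Before the 4th dose, 3 doses have been given. Superposition: Cmin = C₀·(f + f² + … + f^3).
≈ 25.000 × (0.5000 + 0.2500 + 0.1250) ≈ 25.000 × 0.8750 ≈ 21.875 mg/L.

21.9 mg/L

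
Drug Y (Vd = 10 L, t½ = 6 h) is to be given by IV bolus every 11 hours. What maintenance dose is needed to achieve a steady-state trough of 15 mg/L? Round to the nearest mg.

τ/t½ = 11/6 ≈ 1.8333, so f = (1/2)^(11/6) ≈ 0.280616.
Cmin,ss = (D/Vd)·f/(1−f), so D = Cmin,ss·Vd·(1−f)/f.
D = 15 × 10 × (1−f)/f ≈ 15 × 10 × 2.56359 ≈ 384.54 mg.

385 mg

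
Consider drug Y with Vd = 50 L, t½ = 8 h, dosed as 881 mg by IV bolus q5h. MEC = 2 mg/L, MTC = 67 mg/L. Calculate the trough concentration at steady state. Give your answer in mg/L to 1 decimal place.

32.5 mg/L

τ/t½ = 5/8 ≈ 0.625, so fraction remaining f = (1/2)^(5/8) ≈ 0.6484.
Single-dose peak C₀ = D/Vd = 881/50 ≈ 17.620 mg/L.
Steady-state trough Cmin,ss = C₀·f/(1−f) ≈ 17.620 × 0.6484/0.3516 ≈ 32.494 mg/L.
Trough 32.5 mg/L vs MEC 2 mg/L: adequate.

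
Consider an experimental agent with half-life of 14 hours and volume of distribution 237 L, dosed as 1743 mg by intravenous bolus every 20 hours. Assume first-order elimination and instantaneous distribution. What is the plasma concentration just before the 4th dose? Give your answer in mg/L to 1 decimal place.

f = (1/2)^(τ/t½) = (1/2)^(20/14) ≈ 0.3715.
C₀ = D/Vd = 1743/237 ≈ 7.354 mg/L.
Before the 4th dose, 3 doses have been given. Superposition: Cmin = C₀·(f + f² + … + f^3).
≈ 7.354 × (0.3715 + 0.1380 + 0.0513) ≈ 7.354 × 0.5608 ≈ 4.124 mg/L.

4.1 mg/L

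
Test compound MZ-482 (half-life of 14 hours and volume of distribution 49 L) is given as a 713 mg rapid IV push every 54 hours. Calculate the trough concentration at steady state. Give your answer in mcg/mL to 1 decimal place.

τ/t½ = 54/14 ≈ 3.8571, so fraction remaining f = (1/2)^(54/14) ≈ 0.0690.
Each bolus raises the concentration by D/Vd = 713/49 ≈ 14.551 mcg/mL.
Steady-state trough Cmin,ss = C₀·f/(1−f) ≈ 14.551 × 0.0690/0.9310 ≈ 1.078 mcg/mL.

1.1 mcg/mL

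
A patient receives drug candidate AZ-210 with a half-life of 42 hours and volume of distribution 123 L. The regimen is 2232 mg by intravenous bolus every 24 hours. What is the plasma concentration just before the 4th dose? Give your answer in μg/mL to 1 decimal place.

26.0 μg/mL

f = (1/2)^(τ/t½) = (1/2)^(24/42) ≈ 0.6730.
C₀ = D/Vd = 2232/123 ≈ 18.146 μg/mL.
Before the 4th dose, 3 doses have been given. Superposition: Cmin = C₀·(f + f² + … + f^3).
≈ 18.146 × (0.6730 + 0.4529 + 0.3048) ≈ 18.146 × 1.4307 ≈ 25.961 μg/mL.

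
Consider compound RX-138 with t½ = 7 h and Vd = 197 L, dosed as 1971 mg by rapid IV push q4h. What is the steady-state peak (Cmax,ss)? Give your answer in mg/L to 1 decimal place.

k = ln2/t½ = ln2/7 ≈ 0.099021 h⁻¹; fraction remaining f = e^(−kτ) = e^(−0.099021×4) ≈ 0.6730.
Accumulation ratio R = 1/(1 − f) ≈ 1/0.3270 ≈ 3.0581.
Each bolus raises the concentration by D/Vd = 1971/197 ≈ 10.005 mg/L.
Steady-state peak Cmax,ss = C₀·R ≈ 10.005 × 3.0581 ≈ 30.596 mg/L.

30.6 mg/L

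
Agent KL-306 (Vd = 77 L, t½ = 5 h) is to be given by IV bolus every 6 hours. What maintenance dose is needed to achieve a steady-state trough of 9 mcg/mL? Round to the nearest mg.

τ/t½ = 6/5 ≈ 1.2, so f = (1/2)^(6/5) ≈ 0.435275.
Cmin,ss = (D/Vd)·f/(1−f), so D = Cmin,ss·Vd·(1−f)/f.
D = 9 × 77 × (1−f)/f ≈ 9 × 77 × 1.29740 ≈ 899.10 mg.

899 mg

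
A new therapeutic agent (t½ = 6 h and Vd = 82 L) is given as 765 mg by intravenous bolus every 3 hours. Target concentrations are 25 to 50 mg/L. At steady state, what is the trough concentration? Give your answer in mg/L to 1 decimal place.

k = ln2/t½ = ln2/6 ≈ 0.115525 h⁻¹; fraction remaining f = e^(−kτ) = e^(−0.115525×3) ≈ 0.7071.
Each bolus raises the concentration by D/Vd = 765/82 ≈ 9.329 mg/L.
Steady-state trough Cmin,ss = C₀·f/(1−f) ≈ 9.329 × 0.7071/0.2929 ≈ 22.521 mg/L.
Trough 22.5 mg/L vs MEC 25 mg/L: subtherapeutic.

22.5 mg/L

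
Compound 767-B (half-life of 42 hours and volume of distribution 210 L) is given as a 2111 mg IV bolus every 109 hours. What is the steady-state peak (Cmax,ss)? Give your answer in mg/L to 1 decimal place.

12.0 mg/L

k = ln2/t½ = ln2/42 ≈ 0.016504 h⁻¹; fraction remaining f = e^(−kτ) = e^(−0.016504×109) ≈ 0.1655.
Accumulation ratio R = 1/(1 − f) ≈ 1/0.8345 ≈ 1.1983.
Each bolus raises the concentration by D/Vd = 2111/210 ≈ 10.052 mg/L.
Steady-state peak Cmax,ss = C₀·R ≈ 10.052 × 1.1983 ≈ 12.045 mg/L.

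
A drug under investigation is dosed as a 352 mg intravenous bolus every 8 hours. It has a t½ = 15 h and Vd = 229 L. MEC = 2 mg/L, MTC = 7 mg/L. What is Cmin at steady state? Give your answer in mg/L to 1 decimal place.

k = ln2/t½ = ln2/15 ≈ 0.046210 h⁻¹; fraction remaining f = e^(−kτ) = e^(−0.046210×8) ≈ 0.6910.
Single-dose peak C₀ = D/Vd = 352/229 ≈ 1.537 mg/L.
Steady-state trough Cmin,ss = C₀·f/(1−f) ≈ 1.537 × 0.6910/0.3090 ≈ 3.437 mg/L.
Trough 3.4 mg/L vs MEC 2 mg/L: adequate.

3.4 mg/L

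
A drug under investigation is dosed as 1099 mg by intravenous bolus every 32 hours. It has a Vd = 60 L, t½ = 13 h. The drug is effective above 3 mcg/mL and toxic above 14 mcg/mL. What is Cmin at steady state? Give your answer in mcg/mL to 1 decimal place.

4.1 mcg/mL

τ/t½ = 32/13 ≈ 2.4615, so fraction remaining f = (1/2)^(32/13) ≈ 0.1816.
Accumulation ratio R = 1/(1 − f) ≈ 1/0.8184 ≈ 1.2219.
Single-dose peak C₀ = D/Vd = 1099/60 ≈ 18.317 mcg/mL.
Steady-state peak Cmax,ss = C₀·R ≈ 18.317 × 1.2219 ≈ 22.382 mcg/mL.
Steady-state trough Cmin,ss = Cmax,ss·f ≈ 22.382 × 0.1816 ≈ 4.065 mcg/mL.
Trough 4.1 mcg/mL vs MEC 3 mcg/mL: adequate.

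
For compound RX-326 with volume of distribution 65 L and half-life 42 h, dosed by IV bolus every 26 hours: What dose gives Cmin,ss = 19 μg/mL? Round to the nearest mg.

662 mg

τ/t½ = 26/42 ≈ 0.61905, so f = (1/2)^(26/42) ≈ 0.651101.
Cmin,ss = (D/Vd)·f/(1−f), so D = Cmin,ss·Vd·(1−f)/f.
D = 19 × 65 × (1−f)/f ≈ 19 × 65 × 0.53586 ≈ 661.79 mg.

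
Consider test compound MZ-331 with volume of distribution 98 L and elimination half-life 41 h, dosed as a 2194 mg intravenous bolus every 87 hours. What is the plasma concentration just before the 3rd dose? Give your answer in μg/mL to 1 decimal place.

f = (1/2)^(τ/t½) = (1/2)^(87/41) ≈ 0.2297.
C₀ = D/Vd = 2194/98 ≈ 22.388 μg/mL.
Before the 3rd dose, 2 doses have been given. Superposition: Cmin = C₀·(f + f²).
≈ 22.388 × (0.2297 + 0.0528) ≈ 22.388 × 0.2825 ≈ 6.325 μg/mL.

6.3 μg/mL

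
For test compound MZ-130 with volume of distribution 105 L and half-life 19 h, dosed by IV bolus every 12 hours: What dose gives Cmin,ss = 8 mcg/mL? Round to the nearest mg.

461 mg

τ/t½ = 12/19 ≈ 0.63158, so f = (1/2)^(12/19) ≈ 0.645470.
Cmin,ss = (D/Vd)·f/(1−f), so D = Cmin,ss·Vd·(1−f)/f.
D = 8 × 105 × (1−f)/f ≈ 8 × 105 × 0.54926 ≈ 461.38 mg.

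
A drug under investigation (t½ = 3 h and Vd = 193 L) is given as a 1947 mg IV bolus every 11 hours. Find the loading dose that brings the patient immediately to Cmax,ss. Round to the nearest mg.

f = (1/2)^(11/3) ≈ 0.078745; accumulation ratio R = 1/(1−f) ≈ 1.08548.
Loading dose to hit Cmax,ss on first dose: D_load = D_maint·R ≈ 1947 × 1.08548 ≈ 2113.43 mg.

2113 mg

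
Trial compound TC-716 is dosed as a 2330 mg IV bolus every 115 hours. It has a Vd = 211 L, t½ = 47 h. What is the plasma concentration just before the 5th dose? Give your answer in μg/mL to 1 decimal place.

f = (1/2)^(τ/t½) = (1/2)^(115/47) ≈ 0.1834.
C₀ = D/Vd = 2330/211 ≈ 11.043 μg/mL.
Before the 5th dose, 4 doses have been given. Superposition: Cmin = C₀·(f + f² + … + f^4).
≈ 11.043 × (0.1834 + 0.0336 + 0.0062 + 0.0011) ≈ 11.043 × 0.2243 ≈ 2.477 μg/mL.

2.5 μg/mL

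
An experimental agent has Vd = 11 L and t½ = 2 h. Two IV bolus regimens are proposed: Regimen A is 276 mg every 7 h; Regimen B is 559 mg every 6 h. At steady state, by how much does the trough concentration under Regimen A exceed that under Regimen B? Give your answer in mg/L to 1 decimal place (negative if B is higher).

Regimen A: f = (1/2)^(7/2) ≈ 0.0884; Cmin,ss = (276/11)·f/(1−f) ≈ 2.433 mg/L.
Regimen B: f = (1/2)^(6/2) ≈ 0.1250; Cmin,ss = (559/11)·f/(1−f) ≈ 7.260 mg/L.
Difference ≈ 2.433 − 7.260 ≈ -4.827 mg/L.

-4.8 mg/L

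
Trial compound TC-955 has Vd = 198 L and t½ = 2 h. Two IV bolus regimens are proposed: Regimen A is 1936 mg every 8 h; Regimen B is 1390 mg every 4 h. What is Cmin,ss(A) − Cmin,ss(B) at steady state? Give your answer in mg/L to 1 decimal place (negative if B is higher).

Regimen A: f = (1/2)^(8/2) ≈ 0.0625; Cmin,ss = (1936/198)·f/(1−f) ≈ 0.652 mg/L.
Regimen B: f = (1/2)^(4/2) ≈ 0.2500; Cmin,ss = (1390/198)·f/(1−f) ≈ 2.340 mg/L.
Difference ≈ 0.652 − 2.340 ≈ -1.688 mg/L.

-1.7 mg/L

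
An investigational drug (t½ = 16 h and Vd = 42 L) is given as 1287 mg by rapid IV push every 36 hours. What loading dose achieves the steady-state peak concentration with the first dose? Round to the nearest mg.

1630 mg

f = (1/2)^(36/16) ≈ 0.210224; accumulation ratio R = 1/(1−f) ≈ 1.26618.
Loading dose to hit Cmax,ss on first dose: D_load = D_maint·R ≈ 1287 × 1.26618 ≈ 1629.57 mg.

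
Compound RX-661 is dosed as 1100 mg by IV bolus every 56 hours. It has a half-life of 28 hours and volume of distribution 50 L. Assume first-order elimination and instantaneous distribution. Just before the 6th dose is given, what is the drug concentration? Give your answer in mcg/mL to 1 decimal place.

f = (1/2)^(τ/t½) = (1/2)^(56/28) ≈ 0.2500.
C₀ = D/Vd = 1100/50 ≈ 22.000 mcg/mL.
Before the 6th dose, 5 doses have been given. Superposition: Cmin = C₀·(f + f² + … + f^5).
≈ 22.000 × (0.2500 + 0.0625 + 0.0156 + 0.0039 + 0.0010) ≈ 22.000 × 0.3330 ≈ 7.326 mcg/mL.

7.3 mcg/mL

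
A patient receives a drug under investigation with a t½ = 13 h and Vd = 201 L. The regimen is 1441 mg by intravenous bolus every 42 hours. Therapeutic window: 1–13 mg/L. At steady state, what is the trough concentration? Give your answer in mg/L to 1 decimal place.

k = ln2/t½ = ln2/13 ≈ 0.053319 h⁻¹; fraction remaining f = e^(−kτ) = e^(−0.053319×42) ≈ 0.1065.
Accumulation ratio R = 1/(1 − f) ≈ 1/0.8935 ≈ 1.1192.
Each bolus raises the concentration by D/Vd = 1441/201 ≈ 7.169 mg/L.
Cmax,ss = C₀/(1 − f) ≈ 7.169/0.8935 ≈ 8.024 mg/L.
One interval later, Cmin,ss = Cmax,ss·e^(−kτ) ≈ 8.024 × 0.1065 ≈ 0.855 mg/L.
Trough 0.9 mg/L vs MEC 1 mg/L: subtherapeutic.

0.9 mg/L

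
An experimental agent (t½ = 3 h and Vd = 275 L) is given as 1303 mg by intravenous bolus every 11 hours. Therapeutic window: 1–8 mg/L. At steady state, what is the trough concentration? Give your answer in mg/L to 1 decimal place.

Over one 11-h interval, 11/3 ≈ 3.6667 half-lives elapse, leaving f ≈ 0.0787 of each dose.
At steady state, accumulation factor R = 1/(1 − e^(−kτ)) ≈ 1.0854.
Each bolus raises the concentration by D/Vd = 1303/275 ≈ 4.738 mg/L.
Cmax,ss = C₀/(1 − f) ≈ 4.738/0.9213 ≈ 5.143 mg/L.
One interval later, Cmin,ss = Cmax,ss·e^(−kτ) ≈ 5.143 × 0.0787 ≈ 0.405 mg/L.
Trough 0.4 mg/L vs MEC 1 mg/L: subtherapeutic.

0.4 mg/L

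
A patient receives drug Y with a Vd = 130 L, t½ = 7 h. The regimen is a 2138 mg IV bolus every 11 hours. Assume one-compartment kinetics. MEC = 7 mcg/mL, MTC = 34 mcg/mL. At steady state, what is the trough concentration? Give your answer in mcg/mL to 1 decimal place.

k = ln2/t½ = ln2/7 ≈ 0.099021 h⁻¹; fraction remaining f = e^(−kτ) = e^(−0.099021×11) ≈ 0.3365.
Accumulation ratio R = 1/(1 − f) ≈ 1/0.6635 ≈ 1.5072.
Single-dose peak C₀ = D/Vd = 2138/130 ≈ 16.446 mcg/mL.
Cmax,ss = C₀/(1 − f) ≈ 16.446/0.6635 ≈ 24.787 mcg/mL.
One interval later, Cmin,ss = Cmax,ss·e^(−kτ) ≈ 24.787 × 0.3365 ≈ 8.341 mcg/mL.
Trough 8.3 mcg/mL vs MEC 7 mcg/mL: adequate.

8.3 mcg/mL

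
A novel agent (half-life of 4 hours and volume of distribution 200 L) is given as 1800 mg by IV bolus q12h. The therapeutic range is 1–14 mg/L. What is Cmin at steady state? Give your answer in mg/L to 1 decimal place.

The dosing interval is 3 half-lives, so f = 2^(−3) = 0.125.
At steady state, R = 1/(1 − 0.125) = 8/7.
Single-dose peak C₀ = D/Vd = 1800/200 = 9 mg/L.
Steady-state peak Cmax,ss = C₀·R = 9 × 8/7 ≈ 10.286 mg/L.
Steady-state trough Cmin,ss = Cmax,ss·f ≈ 10.286 × 0.125 ≈ 1.286 mg/L.
Trough 1.3 mg/L vs MEC 1 mg/L: adequate.

1.3 mg/L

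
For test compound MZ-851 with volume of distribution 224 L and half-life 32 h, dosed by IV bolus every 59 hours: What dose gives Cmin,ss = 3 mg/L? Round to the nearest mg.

τ/t½ = 59/32 ≈ 1.8438, so f = (1/2)^(59/32) ≈ 0.278597.
Cmin,ss = (D/Vd)·f/(1−f), so D = Cmin,ss·Vd·(1−f)/f.
D = 3 × 224 × (1−f)/f ≈ 3 × 224 × 2.58941 ≈ 1740.08 mg.

1740 mg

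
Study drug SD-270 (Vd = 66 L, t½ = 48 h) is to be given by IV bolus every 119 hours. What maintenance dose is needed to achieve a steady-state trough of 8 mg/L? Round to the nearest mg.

τ/t½ = 119/48 ≈ 2.4792, so f = (1/2)^(119/48) ≈ 0.179348.
Cmin,ss = (D/Vd)·f/(1−f), so D = Cmin,ss·Vd·(1−f)/f.
D = 8 × 66 × (1−f)/f ≈ 8 × 66 × 4.57575 ≈ 2416.00 mg.

2416 mg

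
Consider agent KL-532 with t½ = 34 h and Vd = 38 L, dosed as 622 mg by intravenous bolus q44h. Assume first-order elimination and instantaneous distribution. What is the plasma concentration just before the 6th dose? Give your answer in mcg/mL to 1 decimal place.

11.1 mcg/mL

f = (1/2)^(τ/t½) = (1/2)^(44/34) ≈ 0.4078.
C₀ = D/Vd = 622/38 ≈ 16.368 mcg/mL.
Before the 6th dose, 5 doses have been given. Superposition: Cmin = C₀·(f + f² + … + f^5).
≈ 16.368 × (0.4078 + 0.1663 + 0.0678 + 0.0277 + 0.0113) ≈ 16.368 × 0.6809 ≈ 11.145 mcg/mL.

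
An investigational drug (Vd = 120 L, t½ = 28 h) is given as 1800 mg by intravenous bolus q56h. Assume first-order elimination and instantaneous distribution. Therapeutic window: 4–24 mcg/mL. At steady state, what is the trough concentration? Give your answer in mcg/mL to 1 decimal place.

5.0 mcg/mL

The dosing interval is 2 half-lives, so f = 2^(−2) = 0.25.
At steady state, R = 1/(1 − 0.25) = 4/3.
Single-dose peak C₀ = D/Vd = 1800/120 = 15 mcg/mL.
Steady-state peak Cmax,ss = C₀·R = 15 × 4/3 ≈ 20.000 mcg/mL.
Steady-state trough Cmin,ss = Cmax,ss·f ≈ 20.000 × 0.25 ≈ 5.000 mcg/mL.
Trough 5.0 mcg/mL vs MEC 4 mcg/mL: adequate.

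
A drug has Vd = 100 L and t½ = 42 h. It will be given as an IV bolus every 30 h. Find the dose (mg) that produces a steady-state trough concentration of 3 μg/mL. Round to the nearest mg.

τ/t½ = 30/42 ≈ 0.71429, so f = (1/2)^(30/42) ≈ 0.609507.
Cmin,ss = (D/Vd)·f/(1−f), so D = Cmin,ss·Vd·(1−f)/f.
D = 3 × 100 × (1−f)/f ≈ 3 × 100 × 0.64067 ≈ 192.20 mg.

192 mg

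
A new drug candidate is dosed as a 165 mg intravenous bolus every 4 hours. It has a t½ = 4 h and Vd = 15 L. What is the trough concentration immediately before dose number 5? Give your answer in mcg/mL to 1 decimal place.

f = (1/2)^(τ/t½) = (1/2)^(4/4) ≈ 0.5000.
C₀ = D/Vd = 165/15 ≈ 11.000 mcg/mL.
Before the 5th dose, 4 doses have been given. Superposition: Cmin = C₀·(f + f² + … + f^4).
≈ 11.000 × (0.5000 + 0.2500 + 0.1250 + 0.0625) ≈ 11.000 × 0.9375 ≈ 10.312 mcg/mL.

10.3 mcg/mL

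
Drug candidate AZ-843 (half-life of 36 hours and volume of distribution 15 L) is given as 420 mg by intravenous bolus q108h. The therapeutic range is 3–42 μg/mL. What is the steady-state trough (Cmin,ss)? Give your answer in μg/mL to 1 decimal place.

4.0 μg/mL

The dosing interval is 3 half-lives, so f = 2^(−3) = 0.125.
Accumulation ratio R = 1/(1 − f) = 1/0.875 = 8/7.
Single-dose peak C₀ = D/Vd = 420/15 = 28 μg/mL.
Steady-state peak Cmax,ss = C₀·R = 28 × 8/7 ≈ 32.000 μg/mL.
Steady-state trough Cmin,ss = Cmax,ss·f ≈ 32.000 × 0.125 ≈ 4.000 μg/mL.
Trough 4.0 μg/mL vs MEC 3 μg/mL: adequate.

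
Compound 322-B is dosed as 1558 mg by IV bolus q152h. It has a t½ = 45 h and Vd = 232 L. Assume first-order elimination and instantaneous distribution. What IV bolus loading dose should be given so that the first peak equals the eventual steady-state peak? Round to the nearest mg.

f = (1/2)^(152/45) ≈ 0.096203; accumulation ratio R = 1/(1−f) ≈ 1.10644.
Loading dose to hit Cmax,ss on first dose: D_load = D_maint·R ≈ 1558 × 1.10644 ≈ 1723.83 mg.

1724 mg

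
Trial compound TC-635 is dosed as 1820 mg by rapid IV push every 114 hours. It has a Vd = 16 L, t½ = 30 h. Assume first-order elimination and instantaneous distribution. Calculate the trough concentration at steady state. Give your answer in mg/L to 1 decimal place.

k = ln2/t½ = ln2/30 ≈ 0.023105 h⁻¹; fraction remaining f = e^(−kτ) = e^(−0.023105×114) ≈ 0.0718.
Single-dose peak C₀ = D/Vd = 1820/16 ≈ 113.750 mg/L.
Steady-state trough Cmin,ss = C₀·f/(1−f) ≈ 113.750 × 0.0718/0.9282 ≈ 8.799 mg/L.

8.8 mg/L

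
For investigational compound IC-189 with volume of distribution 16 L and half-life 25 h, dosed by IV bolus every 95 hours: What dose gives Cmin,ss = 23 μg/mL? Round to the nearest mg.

τ/t½ = 95/25 ≈ 3.8, so f = (1/2)^(95/25) ≈ 0.071794.
Cmin,ss = (D/Vd)·f/(1−f), so D = Cmin,ss·Vd·(1−f)/f.
D = 23 × 16 × (1−f)/f ≈ 23 × 16 × 12.92874 ≈ 4757.78 mg.

4758 mg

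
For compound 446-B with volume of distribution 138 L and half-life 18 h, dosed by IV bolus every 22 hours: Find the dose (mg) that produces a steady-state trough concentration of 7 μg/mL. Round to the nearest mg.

1288 mg

τ/t½ = 22/18 ≈ 1.2222, so f = (1/2)^(22/18) ≈ 0.428622.
Cmin,ss = (D/Vd)·f/(1−f), so D = Cmin,ss·Vd·(1−f)/f.
D = 7 × 138 × (1−f)/f ≈ 7 × 138 × 1.33306 ≈ 1287.74 mg.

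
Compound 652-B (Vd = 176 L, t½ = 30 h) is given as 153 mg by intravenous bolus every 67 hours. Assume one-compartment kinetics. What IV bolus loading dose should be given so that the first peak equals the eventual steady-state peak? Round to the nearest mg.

f = (1/2)^(67/30) ≈ 0.212667; accumulation ratio R = 1/(1−f) ≈ 1.27011.
Loading dose to hit Cmax,ss on first dose: D_load = D_maint·R ≈ 153 × 1.27011 ≈ 194.33 mg.

194 mg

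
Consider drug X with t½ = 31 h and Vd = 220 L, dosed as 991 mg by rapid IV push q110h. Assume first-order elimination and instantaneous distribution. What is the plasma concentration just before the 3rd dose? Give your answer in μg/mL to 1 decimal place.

0.4 μg/mL

f = (1/2)^(τ/t½) = (1/2)^(110/31) ≈ 0.0855.
C₀ = D/Vd = 991/220 ≈ 4.505 μg/mL.
Before the 3rd dose, 2 doses have been given. Superposition: Cmin = C₀·(f + f²).
≈ 4.505 × (0.0855 + 0.0073) ≈ 4.505 × 0.0928 ≈ 0.418 μg/mL.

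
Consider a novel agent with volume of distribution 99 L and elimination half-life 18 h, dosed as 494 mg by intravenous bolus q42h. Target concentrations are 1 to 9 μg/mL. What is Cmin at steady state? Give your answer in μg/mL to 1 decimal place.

Over one 42-h interval, 42/18 ≈ 2.3333 half-lives elapse, leaving f ≈ 0.1984 of each dose.
Each bolus raises the concentration by D/Vd = 494/99 ≈ 4.990 μg/mL.
Steady-state trough Cmin,ss = C₀·f/(1−f) ≈ 4.990 × 0.1984/0.8016 ≈ 1.235 μg/mL.
Trough 1.2 μg/mL vs MEC 1 μg/mL: adequate.

1.2 μg/mL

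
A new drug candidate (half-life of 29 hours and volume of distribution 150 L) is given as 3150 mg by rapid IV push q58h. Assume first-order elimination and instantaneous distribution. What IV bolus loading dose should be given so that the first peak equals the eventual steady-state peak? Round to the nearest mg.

4200 mg

f = (1/2)^(58/29) ≈ 0.250000; accumulation ratio R = 1/(1−f) ≈ 1.33333.
Loading dose to hit Cmax,ss on first dose: D_load = D_maint·R ≈ 3150 × 1.33333 ≈ 4199.99 mg.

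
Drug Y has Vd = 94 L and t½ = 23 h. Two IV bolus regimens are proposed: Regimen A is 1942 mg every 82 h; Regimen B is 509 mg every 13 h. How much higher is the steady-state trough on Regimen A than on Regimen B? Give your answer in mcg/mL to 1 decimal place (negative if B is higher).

-9.4 mcg/mL

Regimen A: f = (1/2)^(82/23) ≈ 0.0845; Cmin,ss = (1942/94)·f/(1−f) ≈ 1.907 mcg/mL.
Regimen B: f = (1/2)^(13/23) ≈ 0.6759; Cmin,ss = (509/94)·f/(1−f) ≈ 11.293 mcg/mL.
Difference ≈ 1.907 − 11.293 ≈ -9.386 mcg/mL.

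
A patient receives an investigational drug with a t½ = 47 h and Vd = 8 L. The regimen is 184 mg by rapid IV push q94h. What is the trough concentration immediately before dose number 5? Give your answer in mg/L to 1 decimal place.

f = (1/2)^(τ/t½) = (1/2)^(94/47) ≈ 0.2500.
C₀ = D/Vd = 184/8 ≈ 23.000 mg/L.
Before the 5th dose, 4 doses have been given. Superposition: Cmin = C₀·(f + f² + … + f^4).
≈ 23.000 × (0.2500 + 0.0625 + 0.0156 + 0.0039) ≈ 23.000 × 0.3320 ≈ 7.636 mg/L.

7.6 mg/L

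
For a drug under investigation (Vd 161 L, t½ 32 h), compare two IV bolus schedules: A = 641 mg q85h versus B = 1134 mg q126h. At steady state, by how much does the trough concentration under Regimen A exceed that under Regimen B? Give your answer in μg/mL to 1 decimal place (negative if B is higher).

Regimen A: f = (1/2)^(85/32) ≈ 0.1586; Cmin,ss = (641/161)·f/(1−f) ≈ 0.750 μg/mL.
Regimen B: f = (1/2)^(126/32) ≈ 0.0653; Cmin,ss = (1134/161)·f/(1−f) ≈ 0.492 μg/mL.
Difference ≈ 0.750 − 0.492 ≈ 0.258 μg/mL.

0.3 μg/mL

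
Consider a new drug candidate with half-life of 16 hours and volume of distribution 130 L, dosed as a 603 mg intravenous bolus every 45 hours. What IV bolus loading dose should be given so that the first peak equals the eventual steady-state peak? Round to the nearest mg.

f = (1/2)^(45/16) ≈ 0.142349; accumulation ratio R = 1/(1−f) ≈ 1.16598.
Loading dose to hit Cmax,ss on first dose: D_load = D_maint·R ≈ 603 × 1.16598 ≈ 703.09 mg.

703 mg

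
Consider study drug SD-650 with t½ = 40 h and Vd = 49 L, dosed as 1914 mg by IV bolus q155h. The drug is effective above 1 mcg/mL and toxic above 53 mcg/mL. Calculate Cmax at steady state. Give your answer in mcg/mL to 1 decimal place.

τ/t½ = 155/40 ≈ 3.875, so fraction remaining f = (1/2)^(155/40) ≈ 0.0682.
At steady state, accumulation factor R = 1/(1 − e^(−kτ)) ≈ 1.0732.
Each bolus raises the concentration by D/Vd = 1914/49 ≈ 39.061 mcg/mL.
Cmax,ss = C₀/(1 − f) ≈ 39.061/0.9318 ≈ 41.920 mcg/mL.
Peak 41.9 mcg/mL vs MTC 53 mcg/mL: below toxic threshold.

41.9 mcg/mL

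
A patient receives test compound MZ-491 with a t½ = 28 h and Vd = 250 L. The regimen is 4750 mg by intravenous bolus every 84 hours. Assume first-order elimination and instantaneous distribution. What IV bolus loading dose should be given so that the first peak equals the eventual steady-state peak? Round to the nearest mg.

5429 mg

f = (1/2)^(84/28) ≈ 0.125000; accumulation ratio R = 1/(1−f) ≈ 1.14286.
Loading dose to hit Cmax,ss on first dose: D_load = D_maint·R ≈ 4750 × 1.14286 ≈ 5428.59 mg.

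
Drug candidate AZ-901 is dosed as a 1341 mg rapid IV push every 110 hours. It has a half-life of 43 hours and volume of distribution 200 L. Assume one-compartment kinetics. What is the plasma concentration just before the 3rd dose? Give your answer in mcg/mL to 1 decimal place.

f = (1/2)^(τ/t½) = (1/2)^(110/43) ≈ 0.1698.
C₀ = D/Vd = 1341/200 ≈ 6.705 mcg/mL.
Before the 3rd dose, 2 doses have been given. Superposition: Cmin = C₀·(f + f²).
≈ 6.705 × (0.1698 + 0.0288) ≈ 6.705 × 0.1986 ≈ 1.332 mcg/mL.

1.3 mcg/mL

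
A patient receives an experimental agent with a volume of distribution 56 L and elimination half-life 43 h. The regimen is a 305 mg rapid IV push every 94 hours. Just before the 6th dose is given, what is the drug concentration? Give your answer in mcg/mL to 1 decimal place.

1.5 mcg/mL

f = (1/2)^(τ/t½) = (1/2)^(94/43) ≈ 0.2198.
C₀ = D/Vd = 305/56 ≈ 5.446 mcg/mL.
Before the 6th dose, 5 doses have been given. Superposition: Cmin = C₀·(f + f² + … + f^5).
≈ 5.446 × (0.2198 + 0.0483 + 0.0106 + 0.0023 + 0.0005) ≈ 5.446 × 0.2815 ≈ 1.533 mcg/mL.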